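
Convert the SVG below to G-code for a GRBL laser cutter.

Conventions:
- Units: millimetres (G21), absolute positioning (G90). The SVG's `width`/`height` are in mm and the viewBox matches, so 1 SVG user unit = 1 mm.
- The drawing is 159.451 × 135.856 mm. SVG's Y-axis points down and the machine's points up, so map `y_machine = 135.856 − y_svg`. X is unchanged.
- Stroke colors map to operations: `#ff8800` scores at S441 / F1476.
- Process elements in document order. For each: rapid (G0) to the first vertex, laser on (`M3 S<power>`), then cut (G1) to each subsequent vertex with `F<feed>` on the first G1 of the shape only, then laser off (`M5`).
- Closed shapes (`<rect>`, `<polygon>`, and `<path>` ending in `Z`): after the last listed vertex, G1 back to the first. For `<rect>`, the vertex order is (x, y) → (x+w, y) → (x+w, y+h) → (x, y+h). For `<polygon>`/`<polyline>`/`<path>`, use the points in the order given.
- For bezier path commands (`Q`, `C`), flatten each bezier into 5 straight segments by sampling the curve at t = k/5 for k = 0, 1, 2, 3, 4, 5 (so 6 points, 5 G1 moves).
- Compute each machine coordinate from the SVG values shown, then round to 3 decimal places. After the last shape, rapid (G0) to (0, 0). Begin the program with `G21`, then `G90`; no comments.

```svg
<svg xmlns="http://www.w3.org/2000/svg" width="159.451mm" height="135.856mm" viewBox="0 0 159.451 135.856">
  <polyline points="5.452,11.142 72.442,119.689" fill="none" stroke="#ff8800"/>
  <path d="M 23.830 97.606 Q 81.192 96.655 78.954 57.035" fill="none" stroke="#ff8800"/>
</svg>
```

G21
G90
G0 X5.452 Y124.714
M3 S441
G1 X72.442 Y16.167 F1476
M5
G0 X23.830 Y38.250
M3 S441
G1 X44.391 Y40.177 F1476
G1 X60.184 Y45.198
G1 X71.208 Y53.312
G1 X77.465 Y64.520
G1 X78.954 Y78.821
M5
G0 X0.000 Y0.000

viewBox `0 0 159.451 135.856` with mm width/height → 1 unit = 1 mm. Flip: y_m = 135.856 − y_svg.

**Shape 1** — `<polyline>` line segment, stroke `#ff8800` → score (S441, F1476). Machine vertices: (5.452,124.714) → (72.442,16.167). Open path.

**Shape 2** — `<path>` quadratic bezier, stroke `#ff8800` → score (S441, F1476). Control points (SVG): P0=(23.830,97.606), P1=(81.192,96.655), P2=(78.954,57.035); sampled at t=k/5. Machine vertices: (23.830,38.250) → (44.391,40.177) → (60.184,45.198) → (71.208,53.312) → (77.465,64.520) → (78.954,78.821). Open path.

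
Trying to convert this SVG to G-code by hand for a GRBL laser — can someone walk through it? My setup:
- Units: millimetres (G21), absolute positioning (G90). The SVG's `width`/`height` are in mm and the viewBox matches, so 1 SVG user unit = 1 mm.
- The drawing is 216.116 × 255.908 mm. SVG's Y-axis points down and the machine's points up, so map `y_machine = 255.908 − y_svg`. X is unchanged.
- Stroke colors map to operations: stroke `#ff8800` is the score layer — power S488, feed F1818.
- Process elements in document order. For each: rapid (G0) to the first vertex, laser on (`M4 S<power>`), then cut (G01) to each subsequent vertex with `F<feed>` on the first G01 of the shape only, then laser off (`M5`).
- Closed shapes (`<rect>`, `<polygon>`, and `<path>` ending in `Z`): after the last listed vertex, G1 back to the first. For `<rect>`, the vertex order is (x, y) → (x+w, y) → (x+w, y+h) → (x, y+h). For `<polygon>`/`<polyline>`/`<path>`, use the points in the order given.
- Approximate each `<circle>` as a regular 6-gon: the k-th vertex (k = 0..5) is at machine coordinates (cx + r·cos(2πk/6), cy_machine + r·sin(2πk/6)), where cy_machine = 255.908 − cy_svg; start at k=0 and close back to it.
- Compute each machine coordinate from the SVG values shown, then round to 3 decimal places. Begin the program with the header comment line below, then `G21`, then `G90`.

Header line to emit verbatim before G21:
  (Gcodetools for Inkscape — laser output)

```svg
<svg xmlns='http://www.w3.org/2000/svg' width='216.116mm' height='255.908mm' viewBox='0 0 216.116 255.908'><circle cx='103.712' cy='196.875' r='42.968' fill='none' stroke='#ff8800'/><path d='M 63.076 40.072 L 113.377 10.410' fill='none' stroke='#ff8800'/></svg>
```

1 u = 1 mm; y_m = 255.908 − y.

[1] `<circle>` circle, #ff8800→score S488 F1818: (146.680,59.033) → (125.196,96.244) → (82.228,96.244) → (60.744,59.033) → (82.228,21.822) → (125.196,21.822) → (146.680,59.033) (closed)

[2] `<path>` line segment, #ff8800→score S488 F1818: (63.076,215.836) → (113.377,245.498)

(Gcodetools for Inkscape — laser output)
G21
G90
G0 X146.680 Y59.033
M4 S488
G01 X125.196 Y96.244 F1818
G01 X82.228 Y96.244
G01 X60.744 Y59.033
G01 X82.228 Y21.822
G01 X125.196 Y21.822
G01 X146.680 Y59.033
M5
G0 X63.076 Y215.836
M4 S488
G01 X113.377 Y245.498 F1818
M5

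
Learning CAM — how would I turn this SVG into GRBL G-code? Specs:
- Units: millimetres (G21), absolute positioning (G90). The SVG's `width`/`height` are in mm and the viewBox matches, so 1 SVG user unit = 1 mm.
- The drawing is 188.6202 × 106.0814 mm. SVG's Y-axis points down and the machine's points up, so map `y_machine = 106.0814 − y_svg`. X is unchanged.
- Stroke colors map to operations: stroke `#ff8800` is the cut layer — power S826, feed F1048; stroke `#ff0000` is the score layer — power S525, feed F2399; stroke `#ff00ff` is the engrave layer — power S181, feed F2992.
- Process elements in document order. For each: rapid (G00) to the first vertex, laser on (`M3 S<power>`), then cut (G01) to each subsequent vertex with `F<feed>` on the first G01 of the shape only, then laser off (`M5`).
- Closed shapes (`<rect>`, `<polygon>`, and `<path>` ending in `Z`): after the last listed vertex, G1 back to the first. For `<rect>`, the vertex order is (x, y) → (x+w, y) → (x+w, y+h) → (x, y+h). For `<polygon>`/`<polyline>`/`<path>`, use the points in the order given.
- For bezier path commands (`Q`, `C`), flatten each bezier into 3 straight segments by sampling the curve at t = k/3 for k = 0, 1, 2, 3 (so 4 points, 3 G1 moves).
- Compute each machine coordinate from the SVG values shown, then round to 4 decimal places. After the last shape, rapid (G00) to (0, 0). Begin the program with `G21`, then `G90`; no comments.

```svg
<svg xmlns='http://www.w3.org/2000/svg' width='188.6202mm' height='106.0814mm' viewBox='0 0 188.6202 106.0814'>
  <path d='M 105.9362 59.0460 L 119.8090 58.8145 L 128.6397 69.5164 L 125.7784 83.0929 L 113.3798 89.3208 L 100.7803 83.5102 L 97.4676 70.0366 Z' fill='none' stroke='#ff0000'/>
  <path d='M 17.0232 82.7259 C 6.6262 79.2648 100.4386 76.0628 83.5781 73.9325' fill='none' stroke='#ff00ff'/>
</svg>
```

Since the viewBox matches the mm dimensions, user units are millimetres directly. The only transform is the Y-flip y_m = 106.0814 − y_svg.

Shape 1 is a regular polygon drawn with `<path>`. Its stroke #ff0000 means score at S525, F2399. After flipping Y the toolpath is (105.9362,47.0354) → (119.8090,47.2669) → (128.6397,36.5650) → (125.7784,22.9885) → (113.3798,16.7606) → (100.7803,22.5712) → (97.4676,36.0448) → (105.9362,47.0354), returning to the start.

Shape 2 is a cubic bezier drawn with `<path>`. Its stroke #ff00ff means engrave at S181, F2992. After flipping Y the toolpath is (17.0232,23.3555) → (33.4041,26.7001) → (71.5062,29.6915) → (83.5781,32.1489).

G21
G90
G00 X105.9362 Y47.0354
M3 S525
G01 X119.8090 Y47.2669 F2399
G01 X128.6397 Y36.5650
G01 X125.7784 Y22.9885
G01 X113.3798 Y16.7606
G01 X100.7803 Y22.5712
G01 X97.4676 Y36.0448
G01 X105.9362 Y47.0354
M5
G00 X17.0232 Y23.3555
M3 S181
G01 X33.4041 Y26.7001 F2992
G01 X71.5062 Y29.6915
G01 X83.5781 Y32.1489
M5
G00 X0.0000 Y0.0000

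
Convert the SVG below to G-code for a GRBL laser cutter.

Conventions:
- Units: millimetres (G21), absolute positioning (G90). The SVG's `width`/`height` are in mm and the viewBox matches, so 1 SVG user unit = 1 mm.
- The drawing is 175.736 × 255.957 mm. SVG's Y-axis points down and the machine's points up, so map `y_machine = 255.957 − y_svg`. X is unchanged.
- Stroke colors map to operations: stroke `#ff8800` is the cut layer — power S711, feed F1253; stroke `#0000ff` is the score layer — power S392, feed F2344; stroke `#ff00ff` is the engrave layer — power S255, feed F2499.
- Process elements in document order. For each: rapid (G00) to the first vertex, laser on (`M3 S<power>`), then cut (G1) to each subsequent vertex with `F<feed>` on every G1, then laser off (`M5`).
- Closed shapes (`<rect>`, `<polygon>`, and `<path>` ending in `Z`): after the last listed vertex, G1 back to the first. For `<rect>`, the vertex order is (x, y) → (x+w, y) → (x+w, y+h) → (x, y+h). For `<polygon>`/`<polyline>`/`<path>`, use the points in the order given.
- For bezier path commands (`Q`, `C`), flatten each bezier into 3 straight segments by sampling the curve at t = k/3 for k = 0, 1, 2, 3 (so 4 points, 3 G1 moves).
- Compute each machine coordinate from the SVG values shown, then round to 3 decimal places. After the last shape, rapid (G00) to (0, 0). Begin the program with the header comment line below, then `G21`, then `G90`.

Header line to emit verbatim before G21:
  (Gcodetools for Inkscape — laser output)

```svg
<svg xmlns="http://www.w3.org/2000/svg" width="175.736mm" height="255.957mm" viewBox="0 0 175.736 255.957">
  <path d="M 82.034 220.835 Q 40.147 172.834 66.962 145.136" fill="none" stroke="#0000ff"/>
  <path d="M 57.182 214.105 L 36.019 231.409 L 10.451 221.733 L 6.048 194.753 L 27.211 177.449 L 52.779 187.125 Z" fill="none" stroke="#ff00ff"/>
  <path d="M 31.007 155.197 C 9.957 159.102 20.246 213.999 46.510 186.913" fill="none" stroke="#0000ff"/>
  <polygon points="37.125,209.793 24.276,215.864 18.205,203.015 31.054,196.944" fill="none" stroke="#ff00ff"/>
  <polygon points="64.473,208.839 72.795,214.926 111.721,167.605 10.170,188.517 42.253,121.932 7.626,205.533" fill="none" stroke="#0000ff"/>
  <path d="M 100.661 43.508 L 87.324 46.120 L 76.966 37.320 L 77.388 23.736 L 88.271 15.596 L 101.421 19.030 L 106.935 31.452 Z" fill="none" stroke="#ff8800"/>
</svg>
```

(Gcodetools for Inkscape — laser output)
G21
G90
G00 X82.034 Y35.122
M3 S392
G1 X61.743 Y64.867 F2344
G1 X56.719 Y90.100 F2344
G1 X66.962 Y110.821 F2344
M5
G00 X57.182 Y41.852
M3 S255
G1 X36.019 Y24.548 F2499
G1 X10.451 Y34.224 F2499
G1 X6.048 Y61.204 F2499
G1 X27.211 Y78.508 F2499
G1 X52.779 Y68.832 F2499
G1 X57.182 Y41.852 F2499
M5
G00 X31.007 Y100.760
M3 S392
G1 X19.834 Y84.783 F2344
G1 X26.140 Y64.361 F2344
G1 X46.510 Y69.044 F2344
M5
G00 X37.125 Y46.164
M3 S255
G1 X24.276 Y40.093 F2499
G1 X18.205 Y52.942 F2499
G1 X31.054 Y59.013 F2499
G1 X37.125 Y46.164 F2499
M5
G00 X64.473 Y47.118
M3 S392
G1 X72.795 Y41.031 F2344
G1 X111.721 Y88.352 F2344
G1 X10.170 Y67.440 F2344
G1 X42.253 Y134.025 F2344
G1 X7.626 Y50.424 F2344
G1 X64.473 Y47.118 F2344
M5
G00 X100.661 Y212.449
M3 S711
G1 X87.324 Y209.837 F1253
G1 X76.966 Y218.637 F1253
G1 X77.388 Y232.221 F1253
G1 X88.271 Y240.361 F1253
G1 X101.421 Y236.927 F1253
G1 X106.935 Y224.505 F1253
G1 X100.661 Y212.449 F1253
M5
G00 X0.000 Y0.000

Since the viewBox matches the mm dimensions, user units are millimetres directly. The only transform is the Y-flip y_m = 255.957 − y_svg.

Shape 1 is a quadratic bezier drawn with `<path>`. Its stroke #0000ff means score at S392, F2344. After flipping Y the toolpath is (82.034,35.122) → (61.743,64.867) → (56.719,90.100) → (66.962,110.821).

Shape 2 is a regular polygon drawn with `<path>`. Its stroke #ff00ff means engrave at S255, F2499. After flipping Y the toolpath is (57.182,41.852) → (36.019,24.548) → (10.451,34.224) → (6.048,61.204) → (27.211,78.508) → (52.779,68.832) → (57.182,41.852), returning to the start.

Shape 3 is a cubic bezier drawn with `<path>`. Its stroke #0000ff means score at S392, F2344. After flipping Y the toolpath is (31.007,100.760) → (19.834,84.783) → (26.140,64.361) → (46.510,69.044).

Shape 4 is a regular polygon drawn with `<polygon>`. Its stroke #ff00ff means engrave at S255, F2499. After flipping Y the toolpath is (37.125,46.164) → (24.276,40.093) → (18.205,52.942) → (31.054,59.013) → (37.125,46.164), returning to the start.

Shape 5 is a closed polygon drawn with `<polygon>`. Its stroke #0000ff means score at S392, F2344. After flipping Y the toolpath is (64.473,47.118) → (72.795,41.031) → (111.721,88.352) → (10.170,67.440) → (42.253,134.025) → (7.626,50.424) → (64.473,47.118), returning to the start.

Shape 6 is a regular polygon drawn with `<path>`. Its stroke #ff8800 means cut at S711, F1253. After flipping Y the toolpath is (100.661,212.449) → (87.324,209.837) → (76.966,218.637) → (77.388,232.221) → (88.271,240.361) → (101.421,236.927) → (106.935,224.505) → (100.661,212.449), returning to the start.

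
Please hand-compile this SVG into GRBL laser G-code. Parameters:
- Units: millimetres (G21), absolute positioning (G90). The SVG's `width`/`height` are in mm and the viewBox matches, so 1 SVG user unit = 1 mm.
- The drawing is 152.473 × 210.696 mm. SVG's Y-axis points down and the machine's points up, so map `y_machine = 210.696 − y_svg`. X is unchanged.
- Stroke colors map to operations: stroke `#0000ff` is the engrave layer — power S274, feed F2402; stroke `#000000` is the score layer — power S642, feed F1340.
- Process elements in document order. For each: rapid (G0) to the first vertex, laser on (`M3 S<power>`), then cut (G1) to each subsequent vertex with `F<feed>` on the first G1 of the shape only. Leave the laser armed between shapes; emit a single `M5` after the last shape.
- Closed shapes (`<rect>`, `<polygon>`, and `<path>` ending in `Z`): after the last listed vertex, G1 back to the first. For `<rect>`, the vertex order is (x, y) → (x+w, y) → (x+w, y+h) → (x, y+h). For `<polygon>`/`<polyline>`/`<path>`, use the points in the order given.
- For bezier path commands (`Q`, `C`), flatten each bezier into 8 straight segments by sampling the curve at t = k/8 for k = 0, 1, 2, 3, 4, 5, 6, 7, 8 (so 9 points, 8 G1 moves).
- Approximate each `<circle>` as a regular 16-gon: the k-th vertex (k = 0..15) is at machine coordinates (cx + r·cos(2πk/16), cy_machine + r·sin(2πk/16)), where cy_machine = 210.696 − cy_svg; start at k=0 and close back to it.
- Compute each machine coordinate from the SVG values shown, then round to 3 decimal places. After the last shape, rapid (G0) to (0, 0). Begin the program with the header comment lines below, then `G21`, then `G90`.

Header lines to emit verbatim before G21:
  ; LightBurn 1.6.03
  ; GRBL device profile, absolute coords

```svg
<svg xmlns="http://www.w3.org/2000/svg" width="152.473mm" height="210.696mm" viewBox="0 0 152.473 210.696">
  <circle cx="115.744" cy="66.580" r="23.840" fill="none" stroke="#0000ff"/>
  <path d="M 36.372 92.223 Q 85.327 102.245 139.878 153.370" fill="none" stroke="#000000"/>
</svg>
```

viewBox `0 0 152.473 210.696` with mm width/height → 1 unit = 1 mm. Flip: y_m = 210.696 − y_svg.

**Shape 1** — `<circle>` circle, stroke `#0000ff` → engrave (S274, F2402). Machine vertices: (139.584,144.116) → (137.769,153.239) → (132.601,160.973) → (124.867,166.141) → (115.744,167.956) → (106.621,166.141) → (98.887,160.973) → (93.719,153.239) → (91.904,144.116) → (93.719,134.993) → (98.887,127.259) → (106.621,122.091) → (115.744,120.276) → (124.867,122.091) → (132.601,127.259) → (137.769,134.993) → (139.584,144.116). Closed: final G1 returns to the first vertex.

**Shape 2** — `<path>` quadratic bezier, stroke `#000000` → score (S642, F1340). Control points (SVG): P0=(36.372,92.223), P1=(85.327,102.245), P2=(139.878,153.370); sampled at t=k/8. Machine vertices: (36.372,118.473) → (48.698,115.325) → (61.199,110.893) → (73.875,105.176) → (86.726,98.175) → (99.752,89.890) → (112.952,80.320) → (126.328,69.465) → (139.878,57.326). Open path.

; LightBurn 1.6.03
; GRBL device profile, absolute coords
G21
G90
G0 X139.584 Y144.116
M3 S274
G1 X137.769 Y153.239 F2402
G1 X132.601 Y160.973
G1 X124.867 Y166.141
G1 X115.744 Y167.956
G1 X106.621 Y166.141
G1 X98.887 Y160.973
G1 X93.719 Y153.239
G1 X91.904 Y144.116
G1 X93.719 Y134.993
G1 X98.887 Y127.259
G1 X106.621 Y122.091
G1 X115.744 Y120.276
G1 X124.867 Y122.091
G1 X132.601 Y127.259
G1 X137.769 Y134.993
G1 X139.584 Y144.116
G0 X36.372 Y118.473
M3 S642
G1 X48.698 Y115.325 F1340
G1 X61.199 Y110.893
G1 X73.875 Y105.176
G1 X86.726 Y98.175
G1 X99.752 Y89.890
G1 X112.952 Y80.320
G1 X126.328 Y69.465
G1 X139.878 Y57.326
M5
G0 X0.000 Y0.000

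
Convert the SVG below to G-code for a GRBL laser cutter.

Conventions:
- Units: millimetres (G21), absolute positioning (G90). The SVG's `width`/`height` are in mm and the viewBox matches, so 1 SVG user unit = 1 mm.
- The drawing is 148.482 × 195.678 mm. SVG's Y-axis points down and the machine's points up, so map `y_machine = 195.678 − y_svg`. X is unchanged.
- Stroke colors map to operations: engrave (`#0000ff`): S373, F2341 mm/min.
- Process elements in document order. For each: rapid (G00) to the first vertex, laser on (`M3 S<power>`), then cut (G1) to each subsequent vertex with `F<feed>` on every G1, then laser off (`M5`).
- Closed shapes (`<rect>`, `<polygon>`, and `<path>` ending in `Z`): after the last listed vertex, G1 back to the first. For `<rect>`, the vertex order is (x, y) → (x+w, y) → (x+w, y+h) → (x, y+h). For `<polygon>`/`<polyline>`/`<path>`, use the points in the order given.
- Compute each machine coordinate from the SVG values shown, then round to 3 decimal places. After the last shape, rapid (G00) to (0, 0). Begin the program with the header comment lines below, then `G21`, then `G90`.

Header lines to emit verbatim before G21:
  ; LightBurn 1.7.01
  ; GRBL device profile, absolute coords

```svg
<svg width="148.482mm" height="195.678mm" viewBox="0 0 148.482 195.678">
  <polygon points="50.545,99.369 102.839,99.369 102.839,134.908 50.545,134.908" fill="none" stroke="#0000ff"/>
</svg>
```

Since the viewBox matches the mm dimensions, user units are millimetres directly. The only transform is the Y-flip y_m = 195.678 − y_svg.

Shape 1 is a rectangle drawn with `<polygon>`. Its stroke #0000ff means engrave at S373, F2341. After flipping Y the toolpath is (50.545,96.309) → (102.839,96.309) → (102.839,60.770) → (50.545,60.770) → (50.545,96.309), returning to the start.

; LightBurn 1.7.01
; GRBL device profile, absolute coords
G21
G90
G00 X50.545 Y96.309
M3 S373
G1 X102.839 Y96.309 F2341
G1 X102.839 Y60.770 F2341
G1 X50.545 Y60.770 F2341
G1 X50.545 Y96.309 F2341
M5
G00 X0.000 Y0.000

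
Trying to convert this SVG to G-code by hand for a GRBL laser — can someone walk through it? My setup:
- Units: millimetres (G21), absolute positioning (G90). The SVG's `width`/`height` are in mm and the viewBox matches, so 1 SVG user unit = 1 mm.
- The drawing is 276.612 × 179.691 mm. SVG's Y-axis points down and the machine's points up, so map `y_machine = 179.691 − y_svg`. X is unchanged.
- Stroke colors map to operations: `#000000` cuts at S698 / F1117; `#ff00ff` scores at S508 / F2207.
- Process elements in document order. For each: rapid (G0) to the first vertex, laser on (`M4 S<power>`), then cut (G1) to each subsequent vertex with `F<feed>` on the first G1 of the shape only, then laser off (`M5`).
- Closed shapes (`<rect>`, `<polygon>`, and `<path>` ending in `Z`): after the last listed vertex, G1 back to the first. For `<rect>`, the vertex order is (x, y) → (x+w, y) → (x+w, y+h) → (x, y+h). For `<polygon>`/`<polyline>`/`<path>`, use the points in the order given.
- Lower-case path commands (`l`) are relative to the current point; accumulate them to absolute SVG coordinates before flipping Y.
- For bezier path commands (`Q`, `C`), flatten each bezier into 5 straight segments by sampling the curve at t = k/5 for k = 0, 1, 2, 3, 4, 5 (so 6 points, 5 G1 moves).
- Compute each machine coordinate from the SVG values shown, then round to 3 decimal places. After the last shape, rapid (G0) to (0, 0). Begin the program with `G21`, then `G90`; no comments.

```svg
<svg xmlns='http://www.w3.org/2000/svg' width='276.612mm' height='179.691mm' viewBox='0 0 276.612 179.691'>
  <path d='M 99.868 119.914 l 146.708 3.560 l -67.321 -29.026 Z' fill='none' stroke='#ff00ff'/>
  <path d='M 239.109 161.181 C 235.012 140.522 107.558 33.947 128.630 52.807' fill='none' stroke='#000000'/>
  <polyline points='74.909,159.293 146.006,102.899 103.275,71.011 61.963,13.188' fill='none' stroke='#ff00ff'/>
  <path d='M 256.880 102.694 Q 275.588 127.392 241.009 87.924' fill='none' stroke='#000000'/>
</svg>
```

G21
G90
G0 X99.868 Y59.777
M4 S508
G1 X246.576 Y56.217 F2207
G1 X179.255 Y85.243
G1 X99.868 Y59.777
M5
G0 X239.109 Y18.510
M4 S698
G1 X224.023 Y39.525 F1117
G1 X192.382 Y71.014
G1 X157.236 Y102.834
G1 X131.635 Y124.839
G1 X128.630 Y126.884
M5
G0 X74.909 Y20.398
M4 S508
G1 X146.006 Y76.792 F2207
G1 X103.275 Y108.680
G1 X61.963 Y166.503
M5
G0 X256.880 Y76.997
M4 S698
G1 X262.232 Y69.684 F1117
G1 X263.320 Y67.505
G1 X260.146 Y70.459
G1 X252.709 Y78.546
G1 X241.009 Y91.767
M5
G0 X0.000 Y0.000

1 u = 1 mm; y_m = 179.691 − y.

[1] `<path>` closed polygon, #ff00ff→score S508 F2207: (99.868,59.777) → (246.576,56.217) → (179.255,85.243) → (99.868,59.777) (closed)

[2] `<path>` cubic bezier, #000000→cut S698 F1117: (239.109,18.510) → (224.023,39.525) → (192.382,71.014) → (157.236,102.834) → (131.635,124.839) → (128.630,126.884)

[3] `<polyline>` open polyline, #ff00ff→score S508 F2207: (74.909,20.398) → (146.006,76.792) → (103.275,108.680) → (61.963,166.503)

[4] `<path>` quadratic bezier, #000000→cut S698 F1117: (256.880,76.997) → (262.232,69.684) → (263.320,67.505) → (260.146,70.459) → (252.709,78.546) → (241.009,91.767)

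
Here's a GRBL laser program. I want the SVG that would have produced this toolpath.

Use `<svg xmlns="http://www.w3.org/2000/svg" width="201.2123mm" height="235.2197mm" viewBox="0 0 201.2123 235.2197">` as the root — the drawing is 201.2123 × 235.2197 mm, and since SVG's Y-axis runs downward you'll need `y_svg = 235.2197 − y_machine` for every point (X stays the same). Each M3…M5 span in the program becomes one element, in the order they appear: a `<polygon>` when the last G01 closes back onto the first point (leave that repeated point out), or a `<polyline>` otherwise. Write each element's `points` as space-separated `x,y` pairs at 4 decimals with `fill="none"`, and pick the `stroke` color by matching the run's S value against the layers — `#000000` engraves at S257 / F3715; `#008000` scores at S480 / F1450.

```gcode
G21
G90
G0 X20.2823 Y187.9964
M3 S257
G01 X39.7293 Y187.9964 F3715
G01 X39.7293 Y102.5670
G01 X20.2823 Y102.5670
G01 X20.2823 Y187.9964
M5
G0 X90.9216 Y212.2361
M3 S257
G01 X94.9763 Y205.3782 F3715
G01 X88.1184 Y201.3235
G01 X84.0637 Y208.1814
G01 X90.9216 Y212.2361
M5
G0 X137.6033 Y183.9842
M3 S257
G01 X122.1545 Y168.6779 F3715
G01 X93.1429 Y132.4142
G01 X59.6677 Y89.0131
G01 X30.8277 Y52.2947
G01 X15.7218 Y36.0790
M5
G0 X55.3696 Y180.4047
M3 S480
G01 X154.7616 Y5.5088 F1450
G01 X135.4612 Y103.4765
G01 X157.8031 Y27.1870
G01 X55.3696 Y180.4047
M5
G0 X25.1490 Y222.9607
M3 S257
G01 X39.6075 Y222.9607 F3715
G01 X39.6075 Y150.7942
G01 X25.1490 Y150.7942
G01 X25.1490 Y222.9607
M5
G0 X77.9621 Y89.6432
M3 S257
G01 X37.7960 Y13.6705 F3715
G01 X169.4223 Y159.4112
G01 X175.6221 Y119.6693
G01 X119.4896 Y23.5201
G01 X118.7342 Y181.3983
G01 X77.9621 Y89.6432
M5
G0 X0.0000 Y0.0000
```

y_svg = 235.2197 − y_m.

[1] S257→`#000000` (engrave); closed run; points: 20.2823,47.2233 39.7293,47.2233 39.7293,132.6527 20.2823,132.6527

[2] S257→`#000000` (engrave); closed run; points: 90.9216,22.9836 94.9763,29.8415 88.1184,33.8962 84.0637,27.0383

[3] S257→`#000000` (engrave); open run; points: 137.6033,51.2355 122.1545,66.5418 93.1429,102.8055 59.6677,146.2066 30.8277,182.9250 15.7218,199.1407

[4] S480→`#008000` (score); closed run; points: 55.3696,54.8150 154.7616,229.7109 135.4612,131.7432 157.8031,208.0327

[5] S257→`#000000` (engrave); closed run; points: 25.1490,12.2590 39.6075,12.2590 39.6075,84.4255 25.1490,84.4255

[6] S257→`#000000` (engrave); closed run; points: 77.9621,145.5765 37.7960,221.5492 169.4223,75.8085 175.6221,115.5504 119.4896,211.6996 118.7342,53.8214

<svg xmlns="http://www.w3.org/2000/svg" width="201.2123mm" height="235.2197mm" viewBox="0 0 201.2123 235.2197">
  <polygon points="20.2823,47.2233 39.7293,47.2233 39.7293,132.6527 20.2823,132.6527" fill="none" stroke="#000000"/>
  <polygon points="90.9216,22.9836 94.9763,29.8415 88.1184,33.8962 84.0637,27.0383" fill="none" stroke="#000000"/>
  <polyline points="137.6033,51.2355 122.1545,66.5418 93.1429,102.8055 59.6677,146.2066 30.8277,182.9250 15.7218,199.1407" fill="none" stroke="#000000"/>
  <polygon points="55.3696,54.8150 154.7616,229.7109 135.4612,131.7432 157.8031,208.0327" fill="none" stroke="#008000"/>
  <polygon points="25.1490,12.2590 39.6075,12.2590 39.6075,84.4255 25.1490,84.4255" fill="none" stroke="#000000"/>
  <polygon points="77.9621,145.5765 37.7960,221.5492 169.4223,75.8085 175.6221,115.5504 119.4896,211.6996 118.7342,53.8214" fill="none" stroke="#000000"/>
</svg>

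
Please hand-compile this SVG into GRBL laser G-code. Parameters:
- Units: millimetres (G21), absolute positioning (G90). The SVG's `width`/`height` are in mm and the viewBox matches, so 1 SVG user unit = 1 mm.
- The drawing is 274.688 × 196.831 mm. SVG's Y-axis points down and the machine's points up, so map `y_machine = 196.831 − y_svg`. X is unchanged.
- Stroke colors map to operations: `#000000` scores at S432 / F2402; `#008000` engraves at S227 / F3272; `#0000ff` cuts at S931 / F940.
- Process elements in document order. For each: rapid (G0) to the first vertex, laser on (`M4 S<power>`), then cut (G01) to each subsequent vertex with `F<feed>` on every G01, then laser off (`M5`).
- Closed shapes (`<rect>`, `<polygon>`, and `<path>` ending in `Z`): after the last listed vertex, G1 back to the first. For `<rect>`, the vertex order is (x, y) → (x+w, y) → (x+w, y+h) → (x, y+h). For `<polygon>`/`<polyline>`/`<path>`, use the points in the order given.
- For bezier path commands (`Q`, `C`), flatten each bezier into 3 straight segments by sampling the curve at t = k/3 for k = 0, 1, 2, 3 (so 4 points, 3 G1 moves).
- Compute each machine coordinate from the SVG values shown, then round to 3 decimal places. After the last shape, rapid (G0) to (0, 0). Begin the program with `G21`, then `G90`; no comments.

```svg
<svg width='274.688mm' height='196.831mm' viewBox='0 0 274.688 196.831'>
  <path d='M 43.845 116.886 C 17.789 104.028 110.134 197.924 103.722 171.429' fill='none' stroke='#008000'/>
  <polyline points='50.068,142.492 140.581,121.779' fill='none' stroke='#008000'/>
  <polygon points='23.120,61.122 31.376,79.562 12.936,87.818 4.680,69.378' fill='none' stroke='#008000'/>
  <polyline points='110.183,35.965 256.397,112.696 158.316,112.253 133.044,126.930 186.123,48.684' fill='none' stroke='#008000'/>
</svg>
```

Since the viewBox matches the mm dimensions, user units are millimetres directly. The only transform is the Y-flip y_m = 196.831 − y_svg.

Shape 1 is a cubic bezier drawn with `<path>`. Its stroke #008000 means engrave at S227, F3272. After flipping Y the toolpath is (43.845,79.945) → (49.213,65.631) → (85.258,30.625) → (103.722,25.402).

Shape 2 is a line segment drawn with `<polyline>`. Its stroke #008000 means engrave at S227, F3272. After flipping Y the toolpath is (50.068,54.339) → (140.581,75.052).

Shape 3 is a regular polygon drawn with `<polygon>`. Its stroke #008000 means engrave at S227, F3272. After flipping Y the toolpath is (23.120,135.709) → (31.376,117.269) → (12.936,109.013) → (4.680,127.453) → (23.120,135.709), returning to the start.

Shape 4 is a open polyline drawn with `<polyline>`. Its stroke #008000 means engrave at S227, F3272. After flipping Y the toolpath is (110.183,160.866) → (256.397,84.135) → (158.316,84.578) → (133.044,69.901) → (186.123,148.147).

G21
G90
G0 X43.845 Y79.945
M4 S227
G01 X49.213 Y65.631 F3272
G01 X85.258 Y30.625 F3272
G01 X103.722 Y25.402 F3272
M5
G0 X50.068 Y54.339
M4 S227
G01 X140.581 Y75.052 F3272
M5
G0 X23.120 Y135.709
M4 S227
G01 X31.376 Y117.269 F3272
G01 X12.936 Y109.013 F3272
G01 X4.680 Y127.453 F3272
G01 X23.120 Y135.709 F3272
M5
G0 X110.183 Y160.866
M4 S227
G01 X256.397 Y84.135 F3272
G01 X158.316 Y84.578 F3272
G01 X133.044 Y69.901 F3272
G01 X186.123 Y148.147 F3272
M5
G0 X0.000 Y0.000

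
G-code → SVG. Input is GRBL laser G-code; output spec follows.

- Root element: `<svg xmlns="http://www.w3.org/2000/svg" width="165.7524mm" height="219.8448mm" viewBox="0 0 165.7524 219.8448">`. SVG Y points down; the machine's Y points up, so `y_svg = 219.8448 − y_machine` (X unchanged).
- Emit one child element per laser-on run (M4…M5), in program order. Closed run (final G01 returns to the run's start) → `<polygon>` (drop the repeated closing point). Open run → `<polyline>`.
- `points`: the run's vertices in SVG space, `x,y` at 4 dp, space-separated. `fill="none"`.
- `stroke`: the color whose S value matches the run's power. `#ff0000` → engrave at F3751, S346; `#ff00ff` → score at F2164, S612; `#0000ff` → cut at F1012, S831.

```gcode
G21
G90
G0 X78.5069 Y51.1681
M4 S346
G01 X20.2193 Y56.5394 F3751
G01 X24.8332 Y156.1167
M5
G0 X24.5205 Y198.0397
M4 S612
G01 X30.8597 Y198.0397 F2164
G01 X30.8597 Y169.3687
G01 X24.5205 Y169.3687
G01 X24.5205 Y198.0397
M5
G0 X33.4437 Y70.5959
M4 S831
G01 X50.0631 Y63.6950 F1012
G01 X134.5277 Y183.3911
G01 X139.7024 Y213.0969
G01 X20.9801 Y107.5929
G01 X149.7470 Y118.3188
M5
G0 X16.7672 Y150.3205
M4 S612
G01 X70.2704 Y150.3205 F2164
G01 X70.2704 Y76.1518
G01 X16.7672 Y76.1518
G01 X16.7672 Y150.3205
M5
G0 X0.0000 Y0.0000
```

Each laser-on run becomes one SVG element. Flip Y back into SVG space with y_svg = 219.8448 − y_machine.

Run 1: the run's S346 means `#ff0000` (engrave). The run is open, so emit a `<polyline>` with points (Y-flipped): 78.5069,168.6767 20.2193,163.3054 24.8332,63.7281.

Run 2: S612 ⇒ score layer `#ff00ff`. The run returns to its start, so emit a `<polygon>` with points (Y-flipped): 24.5205,21.8051 30.8597,21.8051 30.8597,50.4761 24.5205,50.4761.

Run 3: power S831 maps to stroke `#0000ff` (cut). The run is open, so emit a `<polyline>` with points (Y-flipped): 33.4437,149.2489 50.0631,156.1498 134.5277,36.4537 139.7024,6.7479 20.9801,112.2519 149.7470,101.5260.

Run 4: the run's S612 means `#ff00ff` (score). The run returns to its start, so emit a `<polygon>` with points (Y-flipped): 16.7672,69.5243 70.2704,69.5243 70.2704,143.6930 16.7672,143.6930.

<svg xmlns="http://www.w3.org/2000/svg" width="165.7524mm" height="219.8448mm" viewBox="0 0 165.7524 219.8448">
  <polyline points="78.5069,168.6767 20.2193,163.3054 24.8332,63.7281" fill="none" stroke="#ff0000"/>
  <polygon points="24.5205,21.8051 30.8597,21.8051 30.8597,50.4761 24.5205,50.4761" fill="none" stroke="#ff00ff"/>
  <polyline points="33.4437,149.2489 50.0631,156.1498 134.5277,36.4537 139.7024,6.7479 20.9801,112.2519 149.7470,101.5260" fill="none" stroke="#0000ff"/>
  <polygon points="16.7672,69.5243 70.2704,69.5243 70.2704,143.6930 16.7672,143.6930" fill="none" stroke="#ff00ff"/>
</svg>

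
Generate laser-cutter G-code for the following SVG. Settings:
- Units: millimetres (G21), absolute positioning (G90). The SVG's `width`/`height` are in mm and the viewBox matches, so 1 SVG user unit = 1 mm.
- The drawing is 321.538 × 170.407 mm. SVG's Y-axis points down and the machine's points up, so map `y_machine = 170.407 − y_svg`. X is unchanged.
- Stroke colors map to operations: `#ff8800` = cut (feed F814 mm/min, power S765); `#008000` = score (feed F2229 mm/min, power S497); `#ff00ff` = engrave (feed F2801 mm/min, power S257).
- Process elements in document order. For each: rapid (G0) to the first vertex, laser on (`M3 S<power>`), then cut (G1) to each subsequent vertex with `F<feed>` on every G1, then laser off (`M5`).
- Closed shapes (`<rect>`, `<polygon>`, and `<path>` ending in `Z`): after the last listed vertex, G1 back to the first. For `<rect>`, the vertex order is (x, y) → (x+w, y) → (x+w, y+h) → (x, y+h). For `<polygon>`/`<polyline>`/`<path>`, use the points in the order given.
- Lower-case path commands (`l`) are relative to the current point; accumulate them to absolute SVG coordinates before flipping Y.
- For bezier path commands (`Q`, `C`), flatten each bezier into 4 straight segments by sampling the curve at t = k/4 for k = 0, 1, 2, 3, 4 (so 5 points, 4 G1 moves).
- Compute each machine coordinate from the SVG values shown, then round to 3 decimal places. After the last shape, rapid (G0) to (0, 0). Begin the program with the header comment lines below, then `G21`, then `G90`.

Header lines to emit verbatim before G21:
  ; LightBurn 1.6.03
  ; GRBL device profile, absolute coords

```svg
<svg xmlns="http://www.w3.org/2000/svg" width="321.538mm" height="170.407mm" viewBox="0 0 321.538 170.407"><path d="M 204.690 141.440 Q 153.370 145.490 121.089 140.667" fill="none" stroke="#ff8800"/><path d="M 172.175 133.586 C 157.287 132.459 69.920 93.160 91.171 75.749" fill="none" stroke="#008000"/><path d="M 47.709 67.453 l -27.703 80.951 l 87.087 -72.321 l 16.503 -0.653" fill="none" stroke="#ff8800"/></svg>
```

; LightBurn 1.6.03
; GRBL device profile, absolute coords
G21
G90
G0 X204.690 Y28.967
M3 S765
G1 X180.220 Y27.497 F814
G1 X158.130 Y27.135 F814
G1 X138.419 Y27.883 F814
G1 X121.089 Y29.740 F814
M5
G0 X172.175 Y36.821
M3 S497
G1 X150.249 Y43.885 F2229
G1 X118.121 Y59.633 F2229
G1 X92.769 Y78.434 F2229
G1 X91.171 Y94.658 F2229
M5
G0 X47.709 Y102.954
M3 S765
G1 X20.006 Y22.003 F814
G1 X107.093 Y94.324 F814
G1 X123.596 Y94.977 F814
M5
G0 X0.000 Y0.000

Since the viewBox matches the mm dimensions, user units are millimetres directly. The only transform is the Y-flip y_m = 170.407 − y_svg.

Shape 1 is a quadratic bezier drawn with `<path>`. Its stroke #ff8800 means cut at S765, F814. After flipping Y the toolpath is (204.690,28.967) → (180.220,27.497) → (158.130,27.135) → (138.419,27.883) → (121.089,29.740).

Shape 2 is a cubic bezier drawn with `<path>`. Its stroke #008000 means score at S497, F2229. After flipping Y the toolpath is (172.175,36.821) → (150.249,43.885) → (118.121,59.633) → (92.769,78.434) → (91.171,94.658).

Shape 3 is a open polyline drawn with `<path>`. Its stroke #ff8800 means cut at S765, F814. After flipping Y the toolpath is (47.709,102.954) → (20.006,22.003) → (107.093,94.324) → (123.596,94.977).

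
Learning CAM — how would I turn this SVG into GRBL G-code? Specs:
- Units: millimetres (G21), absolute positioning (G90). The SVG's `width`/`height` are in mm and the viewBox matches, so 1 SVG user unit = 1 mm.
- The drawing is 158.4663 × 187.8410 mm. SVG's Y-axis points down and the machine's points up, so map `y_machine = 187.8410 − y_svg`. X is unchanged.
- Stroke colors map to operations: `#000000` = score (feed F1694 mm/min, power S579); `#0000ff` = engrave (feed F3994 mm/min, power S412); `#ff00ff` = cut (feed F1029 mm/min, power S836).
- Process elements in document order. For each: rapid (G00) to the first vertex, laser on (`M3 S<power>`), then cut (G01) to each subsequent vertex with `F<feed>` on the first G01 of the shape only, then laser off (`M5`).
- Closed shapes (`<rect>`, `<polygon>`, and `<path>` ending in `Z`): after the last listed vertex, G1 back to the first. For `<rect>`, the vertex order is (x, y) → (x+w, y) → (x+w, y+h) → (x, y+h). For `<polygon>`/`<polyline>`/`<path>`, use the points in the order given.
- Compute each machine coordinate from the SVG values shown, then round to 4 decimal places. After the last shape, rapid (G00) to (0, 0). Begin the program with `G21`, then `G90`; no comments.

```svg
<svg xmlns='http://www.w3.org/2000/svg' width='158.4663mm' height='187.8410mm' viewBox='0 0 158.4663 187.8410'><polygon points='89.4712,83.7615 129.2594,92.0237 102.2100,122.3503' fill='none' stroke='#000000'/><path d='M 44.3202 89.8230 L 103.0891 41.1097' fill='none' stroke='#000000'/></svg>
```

viewBox `0 0 158.4663 187.8410` with mm width/height → 1 unit = 1 mm. Flip: y_m = 187.8410 − y_svg.

**Shape 1** — `<polygon>` regular polygon, stroke `#000000` → score (S579, F1694). Machine vertices: (89.4712,104.0795) → (129.2594,95.8173) → (102.2100,65.4907) → (89.4712,104.0795). Closed: final G1 returns to the first vertex.

**Shape 2** — `<path>` line segment, stroke `#000000` → score (S579, F1694). Machine vertices: (44.3202,98.0180) → (103.0891,146.7313). Open path.

G21
G90
G00 X89.4712 Y104.0795
M3 S579
G01 X129.2594 Y95.8173 F1694
G01 X102.2100 Y65.4907
G01 X89.4712 Y104.0795
M5
G00 X44.3202 Y98.0180
M3 S579
G01 X103.0891 Y146.7313 F1694
M5
G00 X0.0000 Y0.0000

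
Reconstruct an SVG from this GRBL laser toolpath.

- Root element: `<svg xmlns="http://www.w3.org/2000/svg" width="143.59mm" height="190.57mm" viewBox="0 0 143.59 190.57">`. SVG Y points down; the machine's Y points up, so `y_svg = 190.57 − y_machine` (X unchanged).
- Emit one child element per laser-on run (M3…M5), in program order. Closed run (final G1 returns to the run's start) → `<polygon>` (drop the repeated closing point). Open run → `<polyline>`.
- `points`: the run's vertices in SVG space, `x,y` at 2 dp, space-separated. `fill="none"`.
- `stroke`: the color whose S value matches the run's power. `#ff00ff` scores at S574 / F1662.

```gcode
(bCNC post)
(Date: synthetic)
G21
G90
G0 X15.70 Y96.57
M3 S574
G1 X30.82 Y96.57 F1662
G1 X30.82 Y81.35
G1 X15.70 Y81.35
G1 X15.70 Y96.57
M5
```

Each laser-on run becomes one SVG element. Flip Y back into SVG space with y_svg = 190.57 − y_machine. Every run uses S574, so all elements get stroke `#ff00ff` (score).

Run 1: The run returns to its start, so emit a `<polygon>` with points (Y-flipped): 15.70,94.00 30.82,94.00 30.82,109.22 15.70,109.22.

<svg xmlns="http://www.w3.org/2000/svg" width="143.59mm" height="190.57mm" viewBox="0 0 143.59 190.57">
  <polygon points="15.70,94.00 30.82,94.00 30.82,109.22 15.70,109.22" fill="none" stroke="#ff00ff"/>
</svg>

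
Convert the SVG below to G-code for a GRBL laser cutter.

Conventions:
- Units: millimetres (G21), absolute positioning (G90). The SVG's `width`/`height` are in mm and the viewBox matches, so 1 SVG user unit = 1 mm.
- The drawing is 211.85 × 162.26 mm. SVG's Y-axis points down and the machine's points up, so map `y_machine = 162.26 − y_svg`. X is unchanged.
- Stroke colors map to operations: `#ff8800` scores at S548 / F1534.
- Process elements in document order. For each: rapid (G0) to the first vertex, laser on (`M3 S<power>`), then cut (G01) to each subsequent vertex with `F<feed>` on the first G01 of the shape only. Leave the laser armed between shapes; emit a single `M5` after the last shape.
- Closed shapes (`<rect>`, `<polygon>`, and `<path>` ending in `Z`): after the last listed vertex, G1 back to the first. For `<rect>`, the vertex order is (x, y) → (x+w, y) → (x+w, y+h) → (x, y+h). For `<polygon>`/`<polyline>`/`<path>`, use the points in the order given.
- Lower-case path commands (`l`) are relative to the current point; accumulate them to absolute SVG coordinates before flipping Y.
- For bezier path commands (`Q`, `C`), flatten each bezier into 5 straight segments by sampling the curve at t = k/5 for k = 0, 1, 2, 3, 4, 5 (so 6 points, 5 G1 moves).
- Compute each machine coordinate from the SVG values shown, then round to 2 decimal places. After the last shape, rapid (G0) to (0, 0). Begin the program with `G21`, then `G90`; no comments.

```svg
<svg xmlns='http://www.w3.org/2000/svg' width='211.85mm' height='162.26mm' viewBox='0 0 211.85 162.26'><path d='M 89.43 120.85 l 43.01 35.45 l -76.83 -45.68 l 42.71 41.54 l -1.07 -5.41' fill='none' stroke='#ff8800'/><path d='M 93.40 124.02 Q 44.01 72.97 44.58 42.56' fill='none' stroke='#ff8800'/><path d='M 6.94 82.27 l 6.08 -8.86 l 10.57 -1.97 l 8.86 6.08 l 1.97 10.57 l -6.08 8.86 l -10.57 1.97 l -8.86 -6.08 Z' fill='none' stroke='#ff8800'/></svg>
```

G21
G90
G0 X89.43 Y41.41
M3 S548
G01 X132.44 Y5.96 F1534
G01 X55.61 Y51.64
G01 X98.32 Y10.10
G01 X97.25 Y15.51
G0 X93.40 Y38.24
M3 S548
G01 X75.64 Y57.83 F1534
G01 X61.88 Y75.78
G01 X52.12 Y92.07
G01 X46.35 Y106.71
G01 X44.58 Y119.70
G0 X6.94 Y79.99
M3 S548
G01 X13.02 Y88.85 F1534
G01 X23.59 Y90.82
G01 X32.45 Y84.74
G01 X34.42 Y74.17
G01 X28.34 Y65.31
G01 X17.77 Y63.34
G01 X8.91 Y69.42
G01 X6.94 Y79.99
M5
G0 X0.00 Y0.00

Since the viewBox matches the mm dimensions, user units are millimetres directly. The only transform is the Y-flip y_m = 162.26 − y_svg.

Shape 1 is a open polyline drawn with `<path>`. Its stroke #ff8800 means score at S548, F1534. After flipping Y the toolpath is (89.43,41.41) → (132.44,5.96) → (55.61,51.64) → (98.32,10.10) → (97.25,15.51).

Shape 2 is a quadratic bezier drawn with `<path>`. Its stroke #ff8800 means score at S548, F1534. After flipping Y the toolpath is (93.40,38.24) → (75.64,57.83) → (61.88,75.78) → (52.12,92.07) → (46.35,106.71) → (44.58,119.70).

Shape 3 is a regular polygon drawn with `<path>`. Its stroke #ff8800 means score at S548, F1534. After flipping Y the toolpath is (6.94,79.99) → (13.02,88.85) → (23.59,90.82) → (32.45,84.74) → (34.42,74.17) → (28.34,65.31) → (17.77,63.34) → (8.91,69.42) → (6.94,79.99), returning to the start.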